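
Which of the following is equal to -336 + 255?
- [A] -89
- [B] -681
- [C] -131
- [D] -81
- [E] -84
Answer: D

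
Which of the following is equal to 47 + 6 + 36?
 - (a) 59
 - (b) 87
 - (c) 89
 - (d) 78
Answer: c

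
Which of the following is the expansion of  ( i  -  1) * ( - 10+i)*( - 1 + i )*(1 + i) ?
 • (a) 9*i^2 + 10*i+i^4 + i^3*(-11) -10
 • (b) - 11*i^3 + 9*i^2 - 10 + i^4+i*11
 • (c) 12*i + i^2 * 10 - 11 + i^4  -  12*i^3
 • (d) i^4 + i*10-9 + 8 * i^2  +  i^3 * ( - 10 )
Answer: b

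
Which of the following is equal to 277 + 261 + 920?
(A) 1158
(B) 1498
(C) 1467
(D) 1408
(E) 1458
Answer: E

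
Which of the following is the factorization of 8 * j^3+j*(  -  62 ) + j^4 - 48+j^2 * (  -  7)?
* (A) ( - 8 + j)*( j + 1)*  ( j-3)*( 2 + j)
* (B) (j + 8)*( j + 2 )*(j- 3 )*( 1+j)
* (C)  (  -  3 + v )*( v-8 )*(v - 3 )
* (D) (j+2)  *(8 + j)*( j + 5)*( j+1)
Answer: B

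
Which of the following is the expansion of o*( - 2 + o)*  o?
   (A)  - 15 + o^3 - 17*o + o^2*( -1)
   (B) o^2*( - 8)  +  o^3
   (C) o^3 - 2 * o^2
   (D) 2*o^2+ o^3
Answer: C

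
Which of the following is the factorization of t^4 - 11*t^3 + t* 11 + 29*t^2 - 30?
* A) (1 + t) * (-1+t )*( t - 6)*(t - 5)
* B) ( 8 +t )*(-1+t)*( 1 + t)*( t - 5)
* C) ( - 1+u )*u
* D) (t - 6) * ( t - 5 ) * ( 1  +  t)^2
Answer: A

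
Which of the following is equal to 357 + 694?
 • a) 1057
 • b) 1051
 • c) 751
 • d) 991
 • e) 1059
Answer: b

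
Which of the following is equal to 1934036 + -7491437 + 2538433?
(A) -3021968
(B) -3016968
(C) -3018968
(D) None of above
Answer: C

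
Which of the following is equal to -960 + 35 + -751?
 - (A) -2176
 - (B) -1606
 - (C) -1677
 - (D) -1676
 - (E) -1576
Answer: D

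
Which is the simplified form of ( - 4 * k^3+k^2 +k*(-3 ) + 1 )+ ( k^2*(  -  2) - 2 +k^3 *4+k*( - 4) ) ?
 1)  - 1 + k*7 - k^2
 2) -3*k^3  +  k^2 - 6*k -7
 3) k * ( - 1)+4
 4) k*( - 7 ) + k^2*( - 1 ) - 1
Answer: 4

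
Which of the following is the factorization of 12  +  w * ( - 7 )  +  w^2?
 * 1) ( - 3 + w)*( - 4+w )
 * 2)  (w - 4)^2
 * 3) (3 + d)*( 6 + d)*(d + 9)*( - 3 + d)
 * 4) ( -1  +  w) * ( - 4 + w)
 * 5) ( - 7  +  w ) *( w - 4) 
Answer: 1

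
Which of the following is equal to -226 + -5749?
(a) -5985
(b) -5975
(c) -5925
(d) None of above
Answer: b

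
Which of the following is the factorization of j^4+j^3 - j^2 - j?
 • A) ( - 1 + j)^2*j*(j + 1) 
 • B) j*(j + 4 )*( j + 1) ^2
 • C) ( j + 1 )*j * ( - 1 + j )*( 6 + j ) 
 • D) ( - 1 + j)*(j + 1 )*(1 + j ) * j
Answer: D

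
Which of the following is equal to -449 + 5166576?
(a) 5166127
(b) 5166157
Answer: a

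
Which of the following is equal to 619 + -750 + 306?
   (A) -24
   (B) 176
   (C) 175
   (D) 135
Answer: C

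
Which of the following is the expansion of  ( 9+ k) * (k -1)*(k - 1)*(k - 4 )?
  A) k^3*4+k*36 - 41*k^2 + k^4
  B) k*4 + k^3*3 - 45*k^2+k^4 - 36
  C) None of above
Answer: C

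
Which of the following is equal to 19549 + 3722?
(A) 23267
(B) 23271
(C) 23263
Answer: B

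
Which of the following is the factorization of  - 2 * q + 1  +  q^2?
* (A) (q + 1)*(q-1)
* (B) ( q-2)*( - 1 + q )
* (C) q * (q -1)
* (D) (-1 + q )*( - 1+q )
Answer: D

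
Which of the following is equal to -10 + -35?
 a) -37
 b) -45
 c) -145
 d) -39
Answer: b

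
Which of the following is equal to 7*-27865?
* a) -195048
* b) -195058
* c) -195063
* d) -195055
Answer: d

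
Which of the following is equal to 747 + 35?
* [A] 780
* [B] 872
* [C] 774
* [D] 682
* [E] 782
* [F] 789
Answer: E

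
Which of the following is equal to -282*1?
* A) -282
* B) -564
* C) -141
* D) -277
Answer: A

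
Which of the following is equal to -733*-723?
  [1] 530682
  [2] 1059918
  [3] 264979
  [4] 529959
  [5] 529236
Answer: 4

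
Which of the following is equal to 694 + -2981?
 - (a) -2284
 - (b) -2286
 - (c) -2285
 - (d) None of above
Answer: d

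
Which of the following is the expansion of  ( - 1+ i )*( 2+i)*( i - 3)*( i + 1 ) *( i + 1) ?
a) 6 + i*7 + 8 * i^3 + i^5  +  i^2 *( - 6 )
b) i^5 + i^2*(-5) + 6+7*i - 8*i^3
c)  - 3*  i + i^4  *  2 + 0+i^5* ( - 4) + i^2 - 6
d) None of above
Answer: d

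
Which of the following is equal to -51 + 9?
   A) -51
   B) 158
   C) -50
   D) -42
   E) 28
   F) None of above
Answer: D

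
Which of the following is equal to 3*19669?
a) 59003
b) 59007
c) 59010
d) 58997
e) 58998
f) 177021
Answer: b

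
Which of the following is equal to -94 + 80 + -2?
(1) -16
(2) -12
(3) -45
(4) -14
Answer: 1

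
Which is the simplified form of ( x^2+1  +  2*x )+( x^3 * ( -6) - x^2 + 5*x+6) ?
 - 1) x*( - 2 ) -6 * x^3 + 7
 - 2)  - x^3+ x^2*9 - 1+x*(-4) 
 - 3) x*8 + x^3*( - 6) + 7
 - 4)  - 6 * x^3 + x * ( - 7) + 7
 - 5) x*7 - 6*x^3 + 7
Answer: 5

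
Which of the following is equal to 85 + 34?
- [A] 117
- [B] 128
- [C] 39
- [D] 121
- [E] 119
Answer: E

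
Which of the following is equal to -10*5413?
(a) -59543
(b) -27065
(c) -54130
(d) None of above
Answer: c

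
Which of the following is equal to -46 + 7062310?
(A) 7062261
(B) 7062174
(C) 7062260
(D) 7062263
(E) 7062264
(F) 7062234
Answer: E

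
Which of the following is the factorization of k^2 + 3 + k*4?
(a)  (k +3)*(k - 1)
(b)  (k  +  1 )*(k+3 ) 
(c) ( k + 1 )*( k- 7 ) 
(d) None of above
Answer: b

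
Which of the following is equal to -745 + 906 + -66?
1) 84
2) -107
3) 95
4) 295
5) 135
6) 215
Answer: 3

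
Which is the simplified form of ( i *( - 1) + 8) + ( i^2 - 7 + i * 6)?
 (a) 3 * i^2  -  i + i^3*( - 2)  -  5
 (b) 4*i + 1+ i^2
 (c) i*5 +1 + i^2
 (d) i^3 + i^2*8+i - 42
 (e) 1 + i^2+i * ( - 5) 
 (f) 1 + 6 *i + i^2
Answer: c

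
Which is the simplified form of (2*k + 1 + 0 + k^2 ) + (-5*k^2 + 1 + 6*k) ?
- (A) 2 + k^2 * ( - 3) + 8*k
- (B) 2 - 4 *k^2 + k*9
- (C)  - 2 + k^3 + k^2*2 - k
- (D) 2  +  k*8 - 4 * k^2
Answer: D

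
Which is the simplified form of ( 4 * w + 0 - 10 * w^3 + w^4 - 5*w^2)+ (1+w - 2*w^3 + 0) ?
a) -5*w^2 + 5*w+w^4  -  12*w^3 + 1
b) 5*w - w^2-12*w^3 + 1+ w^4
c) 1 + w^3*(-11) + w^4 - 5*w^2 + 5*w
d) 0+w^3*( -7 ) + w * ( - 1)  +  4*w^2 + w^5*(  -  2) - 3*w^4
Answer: a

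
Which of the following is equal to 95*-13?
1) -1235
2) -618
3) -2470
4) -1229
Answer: 1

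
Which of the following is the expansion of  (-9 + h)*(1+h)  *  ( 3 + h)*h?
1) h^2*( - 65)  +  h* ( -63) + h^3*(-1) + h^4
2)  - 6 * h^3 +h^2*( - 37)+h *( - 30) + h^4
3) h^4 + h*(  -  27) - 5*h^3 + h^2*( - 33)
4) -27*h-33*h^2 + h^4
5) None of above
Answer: 3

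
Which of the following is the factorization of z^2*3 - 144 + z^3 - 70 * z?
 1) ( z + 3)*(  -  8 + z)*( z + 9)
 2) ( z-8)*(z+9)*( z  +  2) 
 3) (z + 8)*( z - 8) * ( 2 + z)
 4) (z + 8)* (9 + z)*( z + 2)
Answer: 2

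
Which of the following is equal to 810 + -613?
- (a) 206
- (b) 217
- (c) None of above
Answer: c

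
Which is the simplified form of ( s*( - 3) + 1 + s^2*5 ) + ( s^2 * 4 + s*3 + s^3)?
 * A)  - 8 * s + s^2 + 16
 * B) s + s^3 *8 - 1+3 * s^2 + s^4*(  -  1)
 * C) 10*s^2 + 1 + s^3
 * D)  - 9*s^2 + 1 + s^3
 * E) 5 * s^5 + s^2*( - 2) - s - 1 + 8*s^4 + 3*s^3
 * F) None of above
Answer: F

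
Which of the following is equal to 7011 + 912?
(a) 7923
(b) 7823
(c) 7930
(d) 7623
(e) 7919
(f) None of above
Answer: a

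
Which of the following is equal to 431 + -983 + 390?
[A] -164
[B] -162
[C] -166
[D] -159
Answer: B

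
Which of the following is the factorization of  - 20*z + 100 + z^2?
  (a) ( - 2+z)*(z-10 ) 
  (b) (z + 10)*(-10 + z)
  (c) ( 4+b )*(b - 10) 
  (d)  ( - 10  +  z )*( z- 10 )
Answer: d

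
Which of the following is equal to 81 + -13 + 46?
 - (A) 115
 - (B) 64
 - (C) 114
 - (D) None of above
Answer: C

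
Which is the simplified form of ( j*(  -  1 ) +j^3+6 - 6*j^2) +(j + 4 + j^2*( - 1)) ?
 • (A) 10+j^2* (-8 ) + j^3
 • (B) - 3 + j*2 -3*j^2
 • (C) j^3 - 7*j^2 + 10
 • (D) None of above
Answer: C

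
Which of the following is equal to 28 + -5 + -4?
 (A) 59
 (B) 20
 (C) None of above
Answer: C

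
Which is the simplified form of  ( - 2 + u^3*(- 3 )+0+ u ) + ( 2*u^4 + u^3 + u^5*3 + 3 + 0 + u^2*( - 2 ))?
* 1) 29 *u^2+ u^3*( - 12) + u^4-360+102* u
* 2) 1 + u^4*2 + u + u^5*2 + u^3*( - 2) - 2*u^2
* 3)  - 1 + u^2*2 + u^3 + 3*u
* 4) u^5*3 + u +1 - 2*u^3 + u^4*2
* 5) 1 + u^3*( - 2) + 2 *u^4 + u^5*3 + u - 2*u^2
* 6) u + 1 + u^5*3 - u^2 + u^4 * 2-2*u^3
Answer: 5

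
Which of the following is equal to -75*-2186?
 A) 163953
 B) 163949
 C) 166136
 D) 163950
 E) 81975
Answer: D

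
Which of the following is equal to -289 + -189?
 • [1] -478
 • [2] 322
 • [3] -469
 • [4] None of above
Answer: 1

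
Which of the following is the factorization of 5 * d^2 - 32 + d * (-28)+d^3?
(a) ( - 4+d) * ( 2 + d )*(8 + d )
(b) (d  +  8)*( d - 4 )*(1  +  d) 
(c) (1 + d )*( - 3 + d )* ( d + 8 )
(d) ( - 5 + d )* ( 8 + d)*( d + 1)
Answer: b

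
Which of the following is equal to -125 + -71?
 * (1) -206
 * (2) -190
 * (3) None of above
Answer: 3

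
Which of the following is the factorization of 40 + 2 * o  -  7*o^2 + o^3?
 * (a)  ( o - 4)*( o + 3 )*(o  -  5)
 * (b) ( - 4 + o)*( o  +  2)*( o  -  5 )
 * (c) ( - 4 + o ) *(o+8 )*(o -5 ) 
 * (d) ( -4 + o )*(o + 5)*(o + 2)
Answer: b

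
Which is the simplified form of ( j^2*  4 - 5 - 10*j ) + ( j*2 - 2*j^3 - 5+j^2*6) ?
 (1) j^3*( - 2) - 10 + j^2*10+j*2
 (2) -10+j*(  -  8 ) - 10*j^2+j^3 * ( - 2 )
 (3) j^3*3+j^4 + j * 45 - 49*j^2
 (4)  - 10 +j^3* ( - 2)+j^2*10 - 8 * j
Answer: 4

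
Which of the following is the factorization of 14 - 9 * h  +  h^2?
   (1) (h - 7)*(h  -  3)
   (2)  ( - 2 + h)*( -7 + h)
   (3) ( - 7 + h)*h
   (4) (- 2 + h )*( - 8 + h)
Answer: 2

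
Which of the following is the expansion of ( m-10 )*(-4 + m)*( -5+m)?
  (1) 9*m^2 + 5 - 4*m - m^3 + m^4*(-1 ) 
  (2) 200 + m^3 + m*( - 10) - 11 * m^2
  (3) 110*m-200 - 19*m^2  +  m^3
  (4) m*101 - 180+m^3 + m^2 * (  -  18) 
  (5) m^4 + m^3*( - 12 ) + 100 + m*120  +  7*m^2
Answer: 3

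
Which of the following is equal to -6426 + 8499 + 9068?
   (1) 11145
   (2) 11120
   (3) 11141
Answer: 3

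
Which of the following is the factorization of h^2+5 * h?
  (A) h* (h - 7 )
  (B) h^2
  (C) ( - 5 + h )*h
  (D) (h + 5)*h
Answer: D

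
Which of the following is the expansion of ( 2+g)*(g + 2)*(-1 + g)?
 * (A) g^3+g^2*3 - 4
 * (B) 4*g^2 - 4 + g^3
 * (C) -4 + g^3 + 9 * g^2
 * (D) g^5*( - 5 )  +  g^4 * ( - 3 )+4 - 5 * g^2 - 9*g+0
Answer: A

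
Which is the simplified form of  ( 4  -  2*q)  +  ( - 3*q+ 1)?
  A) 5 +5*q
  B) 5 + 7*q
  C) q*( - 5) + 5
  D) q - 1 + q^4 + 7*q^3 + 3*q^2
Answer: C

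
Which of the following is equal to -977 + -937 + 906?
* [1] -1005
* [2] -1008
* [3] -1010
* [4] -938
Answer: 2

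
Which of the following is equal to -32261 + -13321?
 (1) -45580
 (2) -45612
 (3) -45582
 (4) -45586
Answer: 3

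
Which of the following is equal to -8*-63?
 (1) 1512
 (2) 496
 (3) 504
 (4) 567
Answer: 3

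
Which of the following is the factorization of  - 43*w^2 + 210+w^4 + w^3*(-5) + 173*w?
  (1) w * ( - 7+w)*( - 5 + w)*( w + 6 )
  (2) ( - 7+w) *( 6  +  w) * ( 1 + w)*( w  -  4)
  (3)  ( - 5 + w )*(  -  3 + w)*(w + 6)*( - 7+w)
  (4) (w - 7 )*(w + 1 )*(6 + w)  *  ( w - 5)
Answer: 4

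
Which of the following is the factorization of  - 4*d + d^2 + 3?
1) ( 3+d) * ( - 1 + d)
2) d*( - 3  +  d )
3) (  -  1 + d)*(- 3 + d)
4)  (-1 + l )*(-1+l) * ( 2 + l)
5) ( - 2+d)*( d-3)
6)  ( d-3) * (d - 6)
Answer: 3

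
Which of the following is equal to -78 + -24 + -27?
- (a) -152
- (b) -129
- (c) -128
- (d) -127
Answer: b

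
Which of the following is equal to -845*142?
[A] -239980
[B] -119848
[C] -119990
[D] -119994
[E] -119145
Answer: C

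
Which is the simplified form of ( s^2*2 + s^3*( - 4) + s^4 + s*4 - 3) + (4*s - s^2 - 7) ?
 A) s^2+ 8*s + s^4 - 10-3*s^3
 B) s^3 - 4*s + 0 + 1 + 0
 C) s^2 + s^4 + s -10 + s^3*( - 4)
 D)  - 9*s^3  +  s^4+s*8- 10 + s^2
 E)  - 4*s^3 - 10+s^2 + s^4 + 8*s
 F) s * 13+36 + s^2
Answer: E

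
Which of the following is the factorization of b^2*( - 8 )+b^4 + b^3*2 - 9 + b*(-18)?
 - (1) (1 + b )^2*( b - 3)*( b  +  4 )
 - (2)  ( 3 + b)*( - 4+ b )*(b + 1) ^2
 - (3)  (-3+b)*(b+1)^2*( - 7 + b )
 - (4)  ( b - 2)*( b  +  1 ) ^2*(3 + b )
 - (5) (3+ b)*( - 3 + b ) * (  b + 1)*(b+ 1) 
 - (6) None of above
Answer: 5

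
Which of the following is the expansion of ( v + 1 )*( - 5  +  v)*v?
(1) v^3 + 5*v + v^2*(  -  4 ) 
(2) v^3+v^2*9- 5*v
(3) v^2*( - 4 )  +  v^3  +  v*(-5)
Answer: 3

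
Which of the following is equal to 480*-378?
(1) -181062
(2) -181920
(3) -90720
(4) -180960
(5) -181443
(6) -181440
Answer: 6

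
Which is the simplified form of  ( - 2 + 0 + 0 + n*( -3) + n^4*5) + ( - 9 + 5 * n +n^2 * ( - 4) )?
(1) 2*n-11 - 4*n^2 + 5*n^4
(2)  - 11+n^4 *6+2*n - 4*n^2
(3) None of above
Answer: 1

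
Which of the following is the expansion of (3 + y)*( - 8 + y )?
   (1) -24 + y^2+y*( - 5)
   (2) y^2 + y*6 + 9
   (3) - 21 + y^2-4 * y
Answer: 1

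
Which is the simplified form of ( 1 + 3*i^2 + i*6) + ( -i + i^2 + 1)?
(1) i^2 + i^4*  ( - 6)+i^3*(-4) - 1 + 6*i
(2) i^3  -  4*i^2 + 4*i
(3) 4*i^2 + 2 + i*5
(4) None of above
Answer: 3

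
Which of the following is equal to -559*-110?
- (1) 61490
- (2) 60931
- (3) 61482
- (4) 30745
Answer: 1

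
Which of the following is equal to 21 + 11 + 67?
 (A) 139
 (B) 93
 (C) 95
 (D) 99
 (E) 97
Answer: D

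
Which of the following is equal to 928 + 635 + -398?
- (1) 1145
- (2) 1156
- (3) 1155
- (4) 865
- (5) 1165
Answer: 5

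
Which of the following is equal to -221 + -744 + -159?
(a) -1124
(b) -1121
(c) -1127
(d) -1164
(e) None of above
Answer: a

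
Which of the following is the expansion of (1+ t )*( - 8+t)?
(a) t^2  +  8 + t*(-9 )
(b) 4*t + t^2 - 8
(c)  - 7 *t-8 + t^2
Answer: c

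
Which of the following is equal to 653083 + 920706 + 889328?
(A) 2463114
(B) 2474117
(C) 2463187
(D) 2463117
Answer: D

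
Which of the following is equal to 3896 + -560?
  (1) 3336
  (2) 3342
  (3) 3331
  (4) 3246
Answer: 1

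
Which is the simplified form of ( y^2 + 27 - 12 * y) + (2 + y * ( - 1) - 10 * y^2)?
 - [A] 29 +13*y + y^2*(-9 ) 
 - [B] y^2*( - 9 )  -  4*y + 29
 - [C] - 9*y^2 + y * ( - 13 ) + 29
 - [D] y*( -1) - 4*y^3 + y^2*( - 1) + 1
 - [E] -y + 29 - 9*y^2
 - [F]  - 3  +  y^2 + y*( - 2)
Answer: C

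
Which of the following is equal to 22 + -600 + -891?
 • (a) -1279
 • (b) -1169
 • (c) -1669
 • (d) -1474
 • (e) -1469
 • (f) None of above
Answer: e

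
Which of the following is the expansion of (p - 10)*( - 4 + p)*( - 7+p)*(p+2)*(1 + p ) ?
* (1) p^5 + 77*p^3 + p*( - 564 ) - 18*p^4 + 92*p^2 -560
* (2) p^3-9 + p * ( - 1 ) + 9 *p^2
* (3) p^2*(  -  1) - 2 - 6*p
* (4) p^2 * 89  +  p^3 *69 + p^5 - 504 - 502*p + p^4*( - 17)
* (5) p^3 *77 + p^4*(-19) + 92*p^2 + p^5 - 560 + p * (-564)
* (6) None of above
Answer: 1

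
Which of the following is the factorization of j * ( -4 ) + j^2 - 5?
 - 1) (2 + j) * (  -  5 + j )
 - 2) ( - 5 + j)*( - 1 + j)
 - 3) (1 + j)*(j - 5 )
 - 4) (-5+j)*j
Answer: 3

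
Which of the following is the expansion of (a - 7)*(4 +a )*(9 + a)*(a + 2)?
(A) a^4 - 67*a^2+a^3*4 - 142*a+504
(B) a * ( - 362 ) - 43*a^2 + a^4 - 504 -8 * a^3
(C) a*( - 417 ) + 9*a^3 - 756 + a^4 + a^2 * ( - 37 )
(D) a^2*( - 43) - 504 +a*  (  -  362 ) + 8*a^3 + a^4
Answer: D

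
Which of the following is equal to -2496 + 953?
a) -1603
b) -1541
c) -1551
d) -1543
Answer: d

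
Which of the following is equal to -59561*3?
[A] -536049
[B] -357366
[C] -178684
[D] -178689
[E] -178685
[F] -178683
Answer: F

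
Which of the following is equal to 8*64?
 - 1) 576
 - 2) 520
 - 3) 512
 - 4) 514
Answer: 3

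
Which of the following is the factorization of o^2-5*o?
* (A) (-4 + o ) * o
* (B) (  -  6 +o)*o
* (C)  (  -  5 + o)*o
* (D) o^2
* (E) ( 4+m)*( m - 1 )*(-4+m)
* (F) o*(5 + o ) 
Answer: C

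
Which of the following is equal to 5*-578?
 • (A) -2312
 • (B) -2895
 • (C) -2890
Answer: C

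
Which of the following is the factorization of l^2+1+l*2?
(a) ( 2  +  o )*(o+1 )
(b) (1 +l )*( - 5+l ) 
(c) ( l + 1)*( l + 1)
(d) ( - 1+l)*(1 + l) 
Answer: c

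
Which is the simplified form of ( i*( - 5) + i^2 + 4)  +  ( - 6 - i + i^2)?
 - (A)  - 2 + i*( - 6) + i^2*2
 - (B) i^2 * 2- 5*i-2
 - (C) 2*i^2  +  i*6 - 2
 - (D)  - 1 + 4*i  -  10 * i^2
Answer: A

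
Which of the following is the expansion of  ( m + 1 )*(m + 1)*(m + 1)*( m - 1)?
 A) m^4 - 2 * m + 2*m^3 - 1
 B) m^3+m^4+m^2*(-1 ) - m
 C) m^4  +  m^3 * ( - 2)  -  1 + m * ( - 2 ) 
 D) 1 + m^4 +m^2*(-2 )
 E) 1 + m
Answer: A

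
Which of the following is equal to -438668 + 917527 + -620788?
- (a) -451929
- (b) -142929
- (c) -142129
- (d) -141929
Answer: d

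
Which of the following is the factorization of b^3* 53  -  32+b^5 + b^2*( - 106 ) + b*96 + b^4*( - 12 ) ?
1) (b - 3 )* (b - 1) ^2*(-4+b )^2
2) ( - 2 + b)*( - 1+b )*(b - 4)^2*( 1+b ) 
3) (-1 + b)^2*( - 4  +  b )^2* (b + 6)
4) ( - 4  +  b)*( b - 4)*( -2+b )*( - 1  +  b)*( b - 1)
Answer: 4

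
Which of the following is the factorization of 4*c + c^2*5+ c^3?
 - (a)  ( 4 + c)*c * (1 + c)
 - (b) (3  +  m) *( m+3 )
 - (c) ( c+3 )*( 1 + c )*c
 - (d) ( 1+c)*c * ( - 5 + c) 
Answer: a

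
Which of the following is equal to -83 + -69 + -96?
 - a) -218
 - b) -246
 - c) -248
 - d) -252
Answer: c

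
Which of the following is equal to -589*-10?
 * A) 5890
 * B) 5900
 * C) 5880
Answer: A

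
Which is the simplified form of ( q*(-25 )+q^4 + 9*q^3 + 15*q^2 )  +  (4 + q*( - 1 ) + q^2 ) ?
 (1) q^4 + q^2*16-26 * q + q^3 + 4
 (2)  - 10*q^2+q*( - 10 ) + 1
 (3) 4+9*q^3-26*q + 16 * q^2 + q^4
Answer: 3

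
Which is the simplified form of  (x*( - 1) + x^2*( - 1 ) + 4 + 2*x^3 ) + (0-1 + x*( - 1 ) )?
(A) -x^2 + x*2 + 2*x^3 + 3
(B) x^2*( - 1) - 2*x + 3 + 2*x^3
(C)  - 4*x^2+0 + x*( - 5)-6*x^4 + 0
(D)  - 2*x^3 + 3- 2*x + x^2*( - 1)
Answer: B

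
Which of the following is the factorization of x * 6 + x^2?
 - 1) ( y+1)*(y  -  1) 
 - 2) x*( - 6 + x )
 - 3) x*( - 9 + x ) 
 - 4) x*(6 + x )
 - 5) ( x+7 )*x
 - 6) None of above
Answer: 4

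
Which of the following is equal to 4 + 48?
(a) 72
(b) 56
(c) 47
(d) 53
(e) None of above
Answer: e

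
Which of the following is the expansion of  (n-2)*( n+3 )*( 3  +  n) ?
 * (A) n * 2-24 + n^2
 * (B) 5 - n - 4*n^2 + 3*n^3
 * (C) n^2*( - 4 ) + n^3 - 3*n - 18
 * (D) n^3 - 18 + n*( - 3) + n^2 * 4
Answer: D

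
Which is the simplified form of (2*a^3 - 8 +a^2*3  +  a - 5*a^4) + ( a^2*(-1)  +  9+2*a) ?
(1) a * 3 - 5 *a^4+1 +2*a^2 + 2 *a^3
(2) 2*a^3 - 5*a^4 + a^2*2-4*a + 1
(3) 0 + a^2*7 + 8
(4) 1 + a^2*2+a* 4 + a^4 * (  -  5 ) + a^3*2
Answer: 1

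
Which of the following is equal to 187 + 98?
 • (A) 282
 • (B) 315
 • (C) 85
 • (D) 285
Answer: D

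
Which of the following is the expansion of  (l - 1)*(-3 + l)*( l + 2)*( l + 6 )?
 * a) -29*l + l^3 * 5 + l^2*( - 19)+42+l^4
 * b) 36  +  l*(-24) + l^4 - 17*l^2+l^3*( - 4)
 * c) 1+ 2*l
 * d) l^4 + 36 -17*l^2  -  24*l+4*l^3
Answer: d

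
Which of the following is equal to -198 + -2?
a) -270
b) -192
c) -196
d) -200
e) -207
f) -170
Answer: d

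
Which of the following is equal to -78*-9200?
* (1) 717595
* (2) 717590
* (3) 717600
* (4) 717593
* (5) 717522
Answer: 3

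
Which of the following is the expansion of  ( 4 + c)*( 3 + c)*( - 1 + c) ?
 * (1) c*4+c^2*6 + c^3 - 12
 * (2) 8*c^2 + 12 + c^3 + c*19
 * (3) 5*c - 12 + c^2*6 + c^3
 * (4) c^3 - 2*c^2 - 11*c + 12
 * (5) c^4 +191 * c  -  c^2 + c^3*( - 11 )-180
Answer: 3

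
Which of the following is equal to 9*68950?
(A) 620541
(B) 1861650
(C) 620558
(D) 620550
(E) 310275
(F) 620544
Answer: D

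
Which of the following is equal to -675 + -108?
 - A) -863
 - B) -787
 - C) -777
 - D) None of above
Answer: D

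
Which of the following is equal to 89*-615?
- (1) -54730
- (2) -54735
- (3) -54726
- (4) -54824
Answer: 2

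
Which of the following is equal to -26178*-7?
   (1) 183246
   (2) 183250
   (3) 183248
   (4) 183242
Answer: 1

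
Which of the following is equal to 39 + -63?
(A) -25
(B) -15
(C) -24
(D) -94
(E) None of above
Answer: C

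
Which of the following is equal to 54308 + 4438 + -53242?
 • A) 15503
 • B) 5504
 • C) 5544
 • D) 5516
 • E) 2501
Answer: B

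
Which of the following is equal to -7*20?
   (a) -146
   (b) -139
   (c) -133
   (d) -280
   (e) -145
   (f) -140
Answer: f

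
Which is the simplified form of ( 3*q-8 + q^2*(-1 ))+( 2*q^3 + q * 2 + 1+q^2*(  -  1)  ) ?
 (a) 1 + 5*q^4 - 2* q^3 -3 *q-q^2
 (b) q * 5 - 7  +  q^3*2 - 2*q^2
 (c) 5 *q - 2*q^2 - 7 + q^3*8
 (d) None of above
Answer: b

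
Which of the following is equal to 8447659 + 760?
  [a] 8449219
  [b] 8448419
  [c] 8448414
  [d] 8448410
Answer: b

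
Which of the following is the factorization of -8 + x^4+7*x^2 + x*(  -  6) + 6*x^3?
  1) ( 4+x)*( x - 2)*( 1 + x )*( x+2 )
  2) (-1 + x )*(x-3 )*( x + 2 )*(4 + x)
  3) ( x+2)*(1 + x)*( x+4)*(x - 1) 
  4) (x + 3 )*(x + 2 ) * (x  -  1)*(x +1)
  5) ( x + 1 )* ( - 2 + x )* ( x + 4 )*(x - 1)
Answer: 3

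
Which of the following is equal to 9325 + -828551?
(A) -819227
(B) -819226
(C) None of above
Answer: B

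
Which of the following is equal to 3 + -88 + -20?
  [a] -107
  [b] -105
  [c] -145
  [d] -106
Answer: b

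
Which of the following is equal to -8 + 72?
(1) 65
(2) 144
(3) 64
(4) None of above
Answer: 3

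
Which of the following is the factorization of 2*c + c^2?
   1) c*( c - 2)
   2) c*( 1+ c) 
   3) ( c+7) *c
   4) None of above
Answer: 4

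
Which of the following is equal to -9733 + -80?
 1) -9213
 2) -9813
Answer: 2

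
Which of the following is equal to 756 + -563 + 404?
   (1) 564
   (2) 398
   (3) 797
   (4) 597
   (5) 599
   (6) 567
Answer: 4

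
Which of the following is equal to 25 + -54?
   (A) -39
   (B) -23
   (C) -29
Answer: C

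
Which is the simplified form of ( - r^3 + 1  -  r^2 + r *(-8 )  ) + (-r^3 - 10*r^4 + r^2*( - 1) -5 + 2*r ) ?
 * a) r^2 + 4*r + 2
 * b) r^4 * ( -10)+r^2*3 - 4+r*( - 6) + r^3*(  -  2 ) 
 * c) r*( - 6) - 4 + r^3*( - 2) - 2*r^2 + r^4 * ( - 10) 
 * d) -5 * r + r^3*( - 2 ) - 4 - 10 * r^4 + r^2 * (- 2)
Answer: c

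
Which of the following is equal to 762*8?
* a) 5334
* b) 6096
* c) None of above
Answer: b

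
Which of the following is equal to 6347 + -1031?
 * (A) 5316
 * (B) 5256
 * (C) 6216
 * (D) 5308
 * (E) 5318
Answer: A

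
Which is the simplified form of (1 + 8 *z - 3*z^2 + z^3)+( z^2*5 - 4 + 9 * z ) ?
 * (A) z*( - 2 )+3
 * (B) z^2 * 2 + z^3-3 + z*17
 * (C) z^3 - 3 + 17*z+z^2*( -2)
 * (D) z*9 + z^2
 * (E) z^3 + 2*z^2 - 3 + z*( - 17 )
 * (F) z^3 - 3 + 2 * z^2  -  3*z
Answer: B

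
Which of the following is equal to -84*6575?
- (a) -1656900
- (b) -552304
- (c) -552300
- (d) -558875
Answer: c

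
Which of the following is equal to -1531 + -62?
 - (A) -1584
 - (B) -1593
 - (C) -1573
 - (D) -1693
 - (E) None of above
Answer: B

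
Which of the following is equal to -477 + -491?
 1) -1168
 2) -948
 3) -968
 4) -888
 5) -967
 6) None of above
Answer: 3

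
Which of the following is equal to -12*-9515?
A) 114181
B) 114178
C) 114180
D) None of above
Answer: C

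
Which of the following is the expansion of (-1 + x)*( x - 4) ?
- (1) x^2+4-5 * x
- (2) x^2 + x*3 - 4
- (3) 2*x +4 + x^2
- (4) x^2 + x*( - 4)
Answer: 1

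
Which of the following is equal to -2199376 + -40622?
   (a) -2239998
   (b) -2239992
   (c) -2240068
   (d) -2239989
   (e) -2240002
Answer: a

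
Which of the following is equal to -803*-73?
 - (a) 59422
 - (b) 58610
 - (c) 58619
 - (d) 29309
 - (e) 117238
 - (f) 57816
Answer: c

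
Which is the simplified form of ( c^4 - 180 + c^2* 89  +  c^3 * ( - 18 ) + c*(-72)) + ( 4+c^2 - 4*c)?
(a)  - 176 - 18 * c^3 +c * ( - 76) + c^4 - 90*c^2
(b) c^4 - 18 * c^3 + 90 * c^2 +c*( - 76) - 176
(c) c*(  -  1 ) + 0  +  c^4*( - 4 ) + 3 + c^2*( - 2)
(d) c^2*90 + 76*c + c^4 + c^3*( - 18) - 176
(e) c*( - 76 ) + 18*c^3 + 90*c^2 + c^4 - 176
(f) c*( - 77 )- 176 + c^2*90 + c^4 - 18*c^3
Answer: b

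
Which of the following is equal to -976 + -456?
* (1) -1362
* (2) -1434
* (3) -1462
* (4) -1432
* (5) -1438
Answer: 4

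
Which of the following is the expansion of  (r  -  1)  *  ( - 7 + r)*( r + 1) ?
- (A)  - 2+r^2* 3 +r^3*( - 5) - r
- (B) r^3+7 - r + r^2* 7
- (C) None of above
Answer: C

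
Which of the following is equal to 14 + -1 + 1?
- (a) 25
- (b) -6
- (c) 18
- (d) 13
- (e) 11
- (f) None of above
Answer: f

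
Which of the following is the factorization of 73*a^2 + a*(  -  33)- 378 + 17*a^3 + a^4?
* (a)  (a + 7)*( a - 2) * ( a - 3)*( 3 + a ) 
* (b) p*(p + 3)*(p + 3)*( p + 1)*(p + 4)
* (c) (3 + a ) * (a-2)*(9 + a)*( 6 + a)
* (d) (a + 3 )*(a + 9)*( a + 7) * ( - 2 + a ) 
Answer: d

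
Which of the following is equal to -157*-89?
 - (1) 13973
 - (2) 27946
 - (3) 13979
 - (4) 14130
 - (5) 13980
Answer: 1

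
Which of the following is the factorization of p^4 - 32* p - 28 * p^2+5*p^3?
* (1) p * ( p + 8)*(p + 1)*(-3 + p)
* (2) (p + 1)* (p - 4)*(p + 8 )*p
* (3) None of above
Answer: 2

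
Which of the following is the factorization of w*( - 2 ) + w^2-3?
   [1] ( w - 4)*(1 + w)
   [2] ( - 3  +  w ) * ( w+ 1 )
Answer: 2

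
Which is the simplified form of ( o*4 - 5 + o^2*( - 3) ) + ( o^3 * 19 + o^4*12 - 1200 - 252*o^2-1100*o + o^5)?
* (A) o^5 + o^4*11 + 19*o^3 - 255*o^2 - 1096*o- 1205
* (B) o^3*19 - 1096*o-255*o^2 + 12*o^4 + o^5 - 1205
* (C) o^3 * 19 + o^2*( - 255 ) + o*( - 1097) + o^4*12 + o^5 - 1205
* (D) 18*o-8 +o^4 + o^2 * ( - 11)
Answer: B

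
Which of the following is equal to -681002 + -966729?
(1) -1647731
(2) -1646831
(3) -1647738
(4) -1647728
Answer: 1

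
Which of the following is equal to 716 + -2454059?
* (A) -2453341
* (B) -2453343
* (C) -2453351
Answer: B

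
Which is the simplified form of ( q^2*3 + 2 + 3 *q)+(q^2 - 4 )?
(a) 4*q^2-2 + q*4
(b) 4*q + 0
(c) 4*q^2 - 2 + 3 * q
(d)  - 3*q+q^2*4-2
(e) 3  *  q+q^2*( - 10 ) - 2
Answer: c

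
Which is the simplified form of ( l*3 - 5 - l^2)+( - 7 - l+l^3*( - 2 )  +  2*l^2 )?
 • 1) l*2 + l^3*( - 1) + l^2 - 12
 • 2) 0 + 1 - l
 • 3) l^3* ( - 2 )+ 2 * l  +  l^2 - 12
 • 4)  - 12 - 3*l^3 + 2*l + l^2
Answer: 3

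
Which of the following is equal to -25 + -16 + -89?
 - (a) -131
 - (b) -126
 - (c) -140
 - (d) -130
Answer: d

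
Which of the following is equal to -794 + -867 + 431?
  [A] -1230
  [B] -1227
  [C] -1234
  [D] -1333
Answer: A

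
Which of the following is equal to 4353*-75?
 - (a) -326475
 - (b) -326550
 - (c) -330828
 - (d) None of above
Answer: a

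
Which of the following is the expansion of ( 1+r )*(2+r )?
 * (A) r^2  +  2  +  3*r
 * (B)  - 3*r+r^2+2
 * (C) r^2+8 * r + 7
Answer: A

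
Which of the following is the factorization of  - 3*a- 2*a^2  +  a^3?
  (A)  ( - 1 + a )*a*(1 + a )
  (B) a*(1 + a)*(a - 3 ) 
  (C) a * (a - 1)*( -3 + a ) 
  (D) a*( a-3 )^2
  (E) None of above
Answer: B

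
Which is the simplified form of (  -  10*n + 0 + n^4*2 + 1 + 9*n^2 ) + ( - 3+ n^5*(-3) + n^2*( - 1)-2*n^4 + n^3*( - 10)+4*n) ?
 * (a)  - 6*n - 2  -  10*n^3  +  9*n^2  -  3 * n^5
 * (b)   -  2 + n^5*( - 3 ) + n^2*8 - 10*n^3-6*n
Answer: b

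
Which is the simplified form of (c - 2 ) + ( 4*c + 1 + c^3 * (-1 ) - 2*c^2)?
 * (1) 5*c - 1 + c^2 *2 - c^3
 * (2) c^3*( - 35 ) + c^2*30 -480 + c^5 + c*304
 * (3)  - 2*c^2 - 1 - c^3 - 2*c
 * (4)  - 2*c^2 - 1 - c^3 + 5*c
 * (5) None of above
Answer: 4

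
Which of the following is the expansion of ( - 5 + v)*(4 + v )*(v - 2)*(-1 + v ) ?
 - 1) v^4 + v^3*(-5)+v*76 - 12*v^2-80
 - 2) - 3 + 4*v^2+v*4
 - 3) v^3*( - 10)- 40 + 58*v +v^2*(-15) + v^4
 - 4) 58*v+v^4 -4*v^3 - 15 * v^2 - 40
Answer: 4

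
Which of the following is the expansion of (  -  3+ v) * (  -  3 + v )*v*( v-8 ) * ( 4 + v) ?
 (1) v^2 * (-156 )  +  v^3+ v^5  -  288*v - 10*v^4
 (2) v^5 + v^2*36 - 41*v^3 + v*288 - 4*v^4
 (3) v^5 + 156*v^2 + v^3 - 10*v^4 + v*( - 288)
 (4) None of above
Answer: 3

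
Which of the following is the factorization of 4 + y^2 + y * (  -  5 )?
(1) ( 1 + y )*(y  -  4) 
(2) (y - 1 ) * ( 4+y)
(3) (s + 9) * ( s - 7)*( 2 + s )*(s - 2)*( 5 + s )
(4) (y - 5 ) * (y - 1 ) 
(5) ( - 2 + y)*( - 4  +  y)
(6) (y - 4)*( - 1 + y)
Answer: 6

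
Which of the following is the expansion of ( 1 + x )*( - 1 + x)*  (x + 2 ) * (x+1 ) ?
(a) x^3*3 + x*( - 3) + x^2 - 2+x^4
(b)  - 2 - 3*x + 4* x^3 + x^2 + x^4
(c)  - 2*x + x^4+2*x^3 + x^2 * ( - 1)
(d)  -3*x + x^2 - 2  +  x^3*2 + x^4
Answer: a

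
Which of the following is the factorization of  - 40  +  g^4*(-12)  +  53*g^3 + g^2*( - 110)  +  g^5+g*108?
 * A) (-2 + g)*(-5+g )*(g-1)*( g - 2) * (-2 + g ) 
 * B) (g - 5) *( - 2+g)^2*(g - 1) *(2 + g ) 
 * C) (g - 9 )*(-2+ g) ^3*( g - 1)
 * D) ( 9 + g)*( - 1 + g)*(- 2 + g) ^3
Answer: A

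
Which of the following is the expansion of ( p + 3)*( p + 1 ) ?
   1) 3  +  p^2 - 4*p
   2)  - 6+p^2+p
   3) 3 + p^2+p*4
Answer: 3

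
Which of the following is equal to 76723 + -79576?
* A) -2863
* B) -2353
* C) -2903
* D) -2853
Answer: D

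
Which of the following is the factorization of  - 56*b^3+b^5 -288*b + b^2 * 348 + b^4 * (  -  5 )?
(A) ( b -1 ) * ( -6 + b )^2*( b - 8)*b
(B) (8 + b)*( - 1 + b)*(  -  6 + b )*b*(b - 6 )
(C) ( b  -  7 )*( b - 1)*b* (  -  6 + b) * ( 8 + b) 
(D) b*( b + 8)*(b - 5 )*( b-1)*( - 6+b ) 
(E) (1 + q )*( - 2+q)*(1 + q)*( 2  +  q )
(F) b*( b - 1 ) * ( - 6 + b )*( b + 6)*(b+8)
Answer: B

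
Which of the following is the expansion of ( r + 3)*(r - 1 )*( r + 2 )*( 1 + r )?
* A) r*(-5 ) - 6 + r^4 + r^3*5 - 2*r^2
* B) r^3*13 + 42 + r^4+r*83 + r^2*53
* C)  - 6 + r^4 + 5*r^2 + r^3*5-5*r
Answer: C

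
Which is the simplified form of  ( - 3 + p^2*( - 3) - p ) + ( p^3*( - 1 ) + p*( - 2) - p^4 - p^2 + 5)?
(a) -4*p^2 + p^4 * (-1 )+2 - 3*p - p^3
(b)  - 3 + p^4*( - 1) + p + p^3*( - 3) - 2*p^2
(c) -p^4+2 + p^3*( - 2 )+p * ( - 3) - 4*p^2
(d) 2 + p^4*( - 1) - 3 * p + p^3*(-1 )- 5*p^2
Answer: a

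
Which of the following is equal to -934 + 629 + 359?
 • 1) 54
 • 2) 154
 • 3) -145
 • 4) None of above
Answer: 1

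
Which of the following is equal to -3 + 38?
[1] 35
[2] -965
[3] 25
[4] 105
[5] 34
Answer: 1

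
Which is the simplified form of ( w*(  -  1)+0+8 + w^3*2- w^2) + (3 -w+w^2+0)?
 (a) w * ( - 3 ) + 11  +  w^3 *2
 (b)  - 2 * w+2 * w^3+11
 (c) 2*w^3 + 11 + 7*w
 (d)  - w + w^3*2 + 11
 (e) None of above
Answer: b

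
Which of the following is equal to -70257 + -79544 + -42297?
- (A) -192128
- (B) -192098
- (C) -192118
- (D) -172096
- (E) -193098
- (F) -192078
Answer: B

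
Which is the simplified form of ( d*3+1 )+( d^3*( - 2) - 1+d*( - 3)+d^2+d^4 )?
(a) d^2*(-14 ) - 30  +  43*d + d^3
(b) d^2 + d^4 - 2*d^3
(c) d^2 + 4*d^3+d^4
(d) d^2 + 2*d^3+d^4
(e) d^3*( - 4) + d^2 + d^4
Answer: b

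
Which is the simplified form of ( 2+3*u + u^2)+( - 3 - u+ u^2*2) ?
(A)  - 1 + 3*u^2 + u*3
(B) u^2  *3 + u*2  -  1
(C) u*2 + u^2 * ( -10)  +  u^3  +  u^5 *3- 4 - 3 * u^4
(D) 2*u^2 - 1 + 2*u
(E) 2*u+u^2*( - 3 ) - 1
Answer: B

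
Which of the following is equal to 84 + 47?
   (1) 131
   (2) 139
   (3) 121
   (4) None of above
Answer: 1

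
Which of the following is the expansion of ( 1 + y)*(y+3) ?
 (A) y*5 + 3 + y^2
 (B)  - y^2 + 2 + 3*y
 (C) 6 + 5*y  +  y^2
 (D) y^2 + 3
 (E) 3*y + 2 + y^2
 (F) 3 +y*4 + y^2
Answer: F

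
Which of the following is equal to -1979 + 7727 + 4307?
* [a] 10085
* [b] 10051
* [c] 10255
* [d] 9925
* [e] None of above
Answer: e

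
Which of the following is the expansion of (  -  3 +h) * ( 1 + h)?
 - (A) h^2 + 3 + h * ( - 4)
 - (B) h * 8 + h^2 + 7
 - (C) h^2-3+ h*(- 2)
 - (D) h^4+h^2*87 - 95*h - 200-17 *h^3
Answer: C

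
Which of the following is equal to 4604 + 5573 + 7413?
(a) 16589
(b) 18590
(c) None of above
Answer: c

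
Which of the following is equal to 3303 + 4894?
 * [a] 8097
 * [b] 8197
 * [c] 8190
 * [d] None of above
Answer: b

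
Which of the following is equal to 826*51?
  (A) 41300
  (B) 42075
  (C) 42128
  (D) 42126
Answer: D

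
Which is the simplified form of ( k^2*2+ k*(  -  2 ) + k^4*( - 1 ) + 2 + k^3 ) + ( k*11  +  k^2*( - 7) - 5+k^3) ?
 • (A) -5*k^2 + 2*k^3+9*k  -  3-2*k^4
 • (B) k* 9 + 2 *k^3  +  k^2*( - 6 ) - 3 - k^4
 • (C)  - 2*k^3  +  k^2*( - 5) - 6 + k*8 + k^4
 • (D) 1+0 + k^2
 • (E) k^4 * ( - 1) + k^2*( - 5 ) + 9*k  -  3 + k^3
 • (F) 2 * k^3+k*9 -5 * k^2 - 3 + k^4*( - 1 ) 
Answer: F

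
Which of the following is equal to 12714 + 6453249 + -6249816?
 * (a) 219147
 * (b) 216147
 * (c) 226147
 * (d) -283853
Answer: b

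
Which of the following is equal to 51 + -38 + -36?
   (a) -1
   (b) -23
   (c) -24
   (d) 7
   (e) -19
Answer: b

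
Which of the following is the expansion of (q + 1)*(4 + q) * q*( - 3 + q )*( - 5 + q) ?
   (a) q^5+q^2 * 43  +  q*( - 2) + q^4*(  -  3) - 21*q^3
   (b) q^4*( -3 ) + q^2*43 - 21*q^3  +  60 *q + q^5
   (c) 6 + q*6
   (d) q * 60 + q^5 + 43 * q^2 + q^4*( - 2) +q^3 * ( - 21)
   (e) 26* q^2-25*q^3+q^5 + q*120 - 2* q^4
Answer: b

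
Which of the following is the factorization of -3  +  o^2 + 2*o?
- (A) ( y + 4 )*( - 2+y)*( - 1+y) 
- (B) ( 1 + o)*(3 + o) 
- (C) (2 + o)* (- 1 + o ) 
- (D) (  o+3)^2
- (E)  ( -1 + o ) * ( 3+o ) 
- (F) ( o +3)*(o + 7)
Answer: E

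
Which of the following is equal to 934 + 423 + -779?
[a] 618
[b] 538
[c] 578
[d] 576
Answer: c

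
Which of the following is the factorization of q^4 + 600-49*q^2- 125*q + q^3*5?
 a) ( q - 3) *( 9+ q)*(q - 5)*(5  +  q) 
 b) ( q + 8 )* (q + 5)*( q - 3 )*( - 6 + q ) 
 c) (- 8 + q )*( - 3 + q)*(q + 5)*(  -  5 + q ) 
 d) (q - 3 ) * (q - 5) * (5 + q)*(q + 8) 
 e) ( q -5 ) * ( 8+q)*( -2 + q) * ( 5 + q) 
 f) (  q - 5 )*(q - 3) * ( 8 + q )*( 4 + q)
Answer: d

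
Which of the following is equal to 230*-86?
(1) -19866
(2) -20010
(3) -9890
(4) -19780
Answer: 4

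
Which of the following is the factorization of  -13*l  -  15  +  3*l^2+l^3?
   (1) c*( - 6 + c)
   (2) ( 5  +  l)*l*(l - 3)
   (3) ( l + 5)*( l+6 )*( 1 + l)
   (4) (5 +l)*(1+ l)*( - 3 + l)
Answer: 4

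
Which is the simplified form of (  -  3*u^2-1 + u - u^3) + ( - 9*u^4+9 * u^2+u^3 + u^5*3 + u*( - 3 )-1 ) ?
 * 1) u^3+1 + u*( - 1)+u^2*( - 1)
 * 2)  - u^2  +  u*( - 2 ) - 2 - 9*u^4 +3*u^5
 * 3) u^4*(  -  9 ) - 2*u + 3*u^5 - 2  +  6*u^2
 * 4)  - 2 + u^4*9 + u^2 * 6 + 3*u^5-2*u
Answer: 3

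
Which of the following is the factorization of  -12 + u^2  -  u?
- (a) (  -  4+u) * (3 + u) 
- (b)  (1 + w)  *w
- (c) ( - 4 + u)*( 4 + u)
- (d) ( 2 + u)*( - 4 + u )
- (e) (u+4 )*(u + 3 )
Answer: a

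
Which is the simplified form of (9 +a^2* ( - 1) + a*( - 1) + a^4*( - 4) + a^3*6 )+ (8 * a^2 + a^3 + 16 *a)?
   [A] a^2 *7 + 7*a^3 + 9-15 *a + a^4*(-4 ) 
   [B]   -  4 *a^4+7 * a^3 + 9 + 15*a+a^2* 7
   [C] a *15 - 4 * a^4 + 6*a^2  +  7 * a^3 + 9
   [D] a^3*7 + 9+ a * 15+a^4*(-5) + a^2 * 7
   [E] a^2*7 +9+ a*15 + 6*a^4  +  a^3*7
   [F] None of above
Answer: B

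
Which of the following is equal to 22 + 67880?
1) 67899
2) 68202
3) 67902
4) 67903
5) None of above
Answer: 3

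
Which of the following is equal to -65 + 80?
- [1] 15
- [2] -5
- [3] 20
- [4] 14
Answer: 1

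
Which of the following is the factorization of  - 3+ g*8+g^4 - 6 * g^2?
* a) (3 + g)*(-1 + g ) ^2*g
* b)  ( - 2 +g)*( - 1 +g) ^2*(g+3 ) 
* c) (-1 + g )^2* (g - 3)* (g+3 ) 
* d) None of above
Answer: d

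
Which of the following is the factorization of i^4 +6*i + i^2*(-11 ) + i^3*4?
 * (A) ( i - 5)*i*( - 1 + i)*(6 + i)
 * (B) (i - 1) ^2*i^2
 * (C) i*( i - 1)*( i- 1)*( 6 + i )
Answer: C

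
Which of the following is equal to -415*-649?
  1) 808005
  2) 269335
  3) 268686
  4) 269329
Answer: 2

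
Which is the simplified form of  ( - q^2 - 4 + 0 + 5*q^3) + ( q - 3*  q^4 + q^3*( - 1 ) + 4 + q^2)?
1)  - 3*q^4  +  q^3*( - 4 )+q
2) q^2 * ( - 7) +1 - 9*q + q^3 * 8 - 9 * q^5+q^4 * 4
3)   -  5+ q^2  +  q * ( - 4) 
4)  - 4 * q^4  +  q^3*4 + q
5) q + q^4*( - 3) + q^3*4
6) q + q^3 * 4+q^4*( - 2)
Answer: 5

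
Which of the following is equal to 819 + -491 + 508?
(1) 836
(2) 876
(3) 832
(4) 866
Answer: 1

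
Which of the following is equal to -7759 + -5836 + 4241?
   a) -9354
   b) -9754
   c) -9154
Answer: a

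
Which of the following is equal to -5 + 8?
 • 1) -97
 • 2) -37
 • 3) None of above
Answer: 3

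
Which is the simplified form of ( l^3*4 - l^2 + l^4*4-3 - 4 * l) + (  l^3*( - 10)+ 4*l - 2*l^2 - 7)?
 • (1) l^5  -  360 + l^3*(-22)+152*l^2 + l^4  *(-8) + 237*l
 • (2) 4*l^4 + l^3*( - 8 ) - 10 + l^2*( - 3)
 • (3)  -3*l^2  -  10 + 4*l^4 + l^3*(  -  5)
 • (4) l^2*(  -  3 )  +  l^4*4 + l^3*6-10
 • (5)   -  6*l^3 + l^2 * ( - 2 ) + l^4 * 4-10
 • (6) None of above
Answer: 6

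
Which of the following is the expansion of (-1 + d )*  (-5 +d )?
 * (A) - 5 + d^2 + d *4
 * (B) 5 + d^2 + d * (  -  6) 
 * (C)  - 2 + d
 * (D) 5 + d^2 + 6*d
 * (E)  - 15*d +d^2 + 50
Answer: B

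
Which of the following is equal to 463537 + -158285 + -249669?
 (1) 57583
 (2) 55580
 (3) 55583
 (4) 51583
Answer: 3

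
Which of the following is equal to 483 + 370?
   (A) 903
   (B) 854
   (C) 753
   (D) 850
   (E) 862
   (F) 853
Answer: F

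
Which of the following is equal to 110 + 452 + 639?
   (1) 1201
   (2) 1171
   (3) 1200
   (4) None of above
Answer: 1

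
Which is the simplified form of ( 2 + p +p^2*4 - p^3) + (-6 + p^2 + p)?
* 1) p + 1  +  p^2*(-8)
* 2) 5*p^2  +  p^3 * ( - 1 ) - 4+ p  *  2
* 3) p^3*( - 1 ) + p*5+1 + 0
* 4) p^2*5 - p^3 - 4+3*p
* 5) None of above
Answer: 2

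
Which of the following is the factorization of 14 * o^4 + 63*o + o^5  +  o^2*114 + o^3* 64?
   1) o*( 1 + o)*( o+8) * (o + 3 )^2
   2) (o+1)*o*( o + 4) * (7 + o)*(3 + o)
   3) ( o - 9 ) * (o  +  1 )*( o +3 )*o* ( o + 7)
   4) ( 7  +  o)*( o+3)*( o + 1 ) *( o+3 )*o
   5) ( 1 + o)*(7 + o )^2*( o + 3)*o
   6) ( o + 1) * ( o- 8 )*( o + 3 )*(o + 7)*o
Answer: 4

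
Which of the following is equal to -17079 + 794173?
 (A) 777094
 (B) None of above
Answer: A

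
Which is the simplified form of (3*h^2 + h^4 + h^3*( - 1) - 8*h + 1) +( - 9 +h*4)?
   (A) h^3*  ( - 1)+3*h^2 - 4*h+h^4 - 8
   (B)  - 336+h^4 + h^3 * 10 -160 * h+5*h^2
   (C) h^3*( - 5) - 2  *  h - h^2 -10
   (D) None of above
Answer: A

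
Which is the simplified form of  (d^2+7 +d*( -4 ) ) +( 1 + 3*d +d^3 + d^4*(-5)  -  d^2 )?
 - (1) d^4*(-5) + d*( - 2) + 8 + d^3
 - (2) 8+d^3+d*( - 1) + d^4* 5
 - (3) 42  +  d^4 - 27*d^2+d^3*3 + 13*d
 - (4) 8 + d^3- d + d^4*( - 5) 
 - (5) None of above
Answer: 4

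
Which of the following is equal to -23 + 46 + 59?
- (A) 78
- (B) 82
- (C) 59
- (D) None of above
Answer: B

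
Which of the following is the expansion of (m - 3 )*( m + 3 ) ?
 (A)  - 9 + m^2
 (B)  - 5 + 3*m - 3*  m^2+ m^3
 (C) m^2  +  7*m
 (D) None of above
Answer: A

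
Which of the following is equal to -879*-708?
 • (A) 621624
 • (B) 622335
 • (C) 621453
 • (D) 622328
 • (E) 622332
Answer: E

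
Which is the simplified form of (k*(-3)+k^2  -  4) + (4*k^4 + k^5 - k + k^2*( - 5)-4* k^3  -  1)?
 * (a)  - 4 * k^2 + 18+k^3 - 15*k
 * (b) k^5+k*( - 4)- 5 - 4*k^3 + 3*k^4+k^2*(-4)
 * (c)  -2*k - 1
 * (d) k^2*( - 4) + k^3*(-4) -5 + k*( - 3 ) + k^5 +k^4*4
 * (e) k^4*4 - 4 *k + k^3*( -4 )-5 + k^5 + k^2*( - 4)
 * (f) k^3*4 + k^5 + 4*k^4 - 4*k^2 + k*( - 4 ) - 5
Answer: e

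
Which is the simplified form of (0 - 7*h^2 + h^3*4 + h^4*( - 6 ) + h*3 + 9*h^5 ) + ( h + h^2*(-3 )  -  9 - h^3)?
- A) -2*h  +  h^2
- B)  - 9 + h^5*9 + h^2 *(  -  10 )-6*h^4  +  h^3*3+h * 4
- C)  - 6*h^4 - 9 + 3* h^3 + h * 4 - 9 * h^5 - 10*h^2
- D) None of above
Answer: B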